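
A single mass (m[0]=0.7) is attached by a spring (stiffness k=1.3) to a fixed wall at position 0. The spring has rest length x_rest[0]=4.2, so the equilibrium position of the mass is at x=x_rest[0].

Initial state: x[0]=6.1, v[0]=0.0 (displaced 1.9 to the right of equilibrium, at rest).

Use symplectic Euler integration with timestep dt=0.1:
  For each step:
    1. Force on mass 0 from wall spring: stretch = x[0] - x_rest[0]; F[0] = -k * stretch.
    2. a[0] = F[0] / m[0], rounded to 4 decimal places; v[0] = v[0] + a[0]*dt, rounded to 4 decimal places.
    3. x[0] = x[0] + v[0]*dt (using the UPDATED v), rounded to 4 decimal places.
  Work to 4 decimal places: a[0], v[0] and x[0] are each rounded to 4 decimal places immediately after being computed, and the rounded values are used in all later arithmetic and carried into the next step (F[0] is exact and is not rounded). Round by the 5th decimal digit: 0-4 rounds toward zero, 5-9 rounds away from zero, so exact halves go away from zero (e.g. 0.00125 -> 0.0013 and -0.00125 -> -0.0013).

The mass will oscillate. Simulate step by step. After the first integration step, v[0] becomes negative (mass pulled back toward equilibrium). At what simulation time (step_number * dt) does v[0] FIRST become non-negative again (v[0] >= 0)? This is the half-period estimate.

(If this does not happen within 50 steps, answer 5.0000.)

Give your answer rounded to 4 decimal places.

Step 0: x=[6.1000] v=[0.0000]
Step 1: x=[6.0647] v=[-0.3529]
Step 2: x=[5.9948] v=[-0.6992]
Step 3: x=[5.8916] v=[-1.0325]
Step 4: x=[5.7569] v=[-1.3467]
Step 5: x=[5.5933] v=[-1.6358]
Step 6: x=[5.4038] v=[-1.8946]
Step 7: x=[5.1920] v=[-2.1182]
Step 8: x=[4.9618] v=[-2.3024]
Step 9: x=[4.7174] v=[-2.4439]
Step 10: x=[4.4634] v=[-2.5400]
Step 11: x=[4.2045] v=[-2.5889]
Step 12: x=[3.9455] v=[-2.5897]
Step 13: x=[3.6913] v=[-2.5424]
Step 14: x=[3.4465] v=[-2.4479]
Step 15: x=[3.2157] v=[-2.3080]
Step 16: x=[3.0032] v=[-2.1252]
Step 17: x=[2.8129] v=[-1.9029]
Step 18: x=[2.6484] v=[-1.6453]
Step 19: x=[2.5127] v=[-1.3572]
Step 20: x=[2.4083] v=[-1.0438]
Step 21: x=[2.3372] v=[-0.7111]
Step 22: x=[2.3007] v=[-0.3652]
Step 23: x=[2.2995] v=[-0.0125]
Step 24: x=[2.3336] v=[0.3405]
First v>=0 after going negative at step 24, time=2.4000

Answer: 2.4000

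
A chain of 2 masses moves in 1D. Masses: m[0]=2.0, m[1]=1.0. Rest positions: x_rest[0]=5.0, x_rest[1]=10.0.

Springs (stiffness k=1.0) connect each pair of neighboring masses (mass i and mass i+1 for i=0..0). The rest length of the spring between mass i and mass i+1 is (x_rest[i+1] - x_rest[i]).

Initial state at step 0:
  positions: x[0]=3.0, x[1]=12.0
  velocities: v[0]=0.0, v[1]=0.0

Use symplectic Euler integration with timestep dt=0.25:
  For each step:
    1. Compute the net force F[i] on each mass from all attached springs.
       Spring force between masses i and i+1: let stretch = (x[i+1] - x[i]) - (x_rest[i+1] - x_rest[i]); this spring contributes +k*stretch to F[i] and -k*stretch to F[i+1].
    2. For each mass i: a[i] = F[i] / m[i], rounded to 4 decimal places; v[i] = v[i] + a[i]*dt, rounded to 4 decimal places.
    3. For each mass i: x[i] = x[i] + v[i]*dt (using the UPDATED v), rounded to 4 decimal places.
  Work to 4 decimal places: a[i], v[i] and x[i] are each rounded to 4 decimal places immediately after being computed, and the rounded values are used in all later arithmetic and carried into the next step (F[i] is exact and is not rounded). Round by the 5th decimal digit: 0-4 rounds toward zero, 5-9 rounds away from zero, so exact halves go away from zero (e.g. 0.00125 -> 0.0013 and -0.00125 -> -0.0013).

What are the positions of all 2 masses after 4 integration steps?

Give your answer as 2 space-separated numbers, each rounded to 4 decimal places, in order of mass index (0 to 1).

Answer: 4.0818 9.8364

Derivation:
Step 0: x=[3.0000 12.0000] v=[0.0000 0.0000]
Step 1: x=[3.1250 11.7500] v=[0.5000 -1.0000]
Step 2: x=[3.3633 11.2734] v=[0.9531 -1.9063]
Step 3: x=[3.6925 10.6150] v=[1.3169 -2.6338]
Step 4: x=[4.0818 9.8364] v=[1.5572 -3.1144]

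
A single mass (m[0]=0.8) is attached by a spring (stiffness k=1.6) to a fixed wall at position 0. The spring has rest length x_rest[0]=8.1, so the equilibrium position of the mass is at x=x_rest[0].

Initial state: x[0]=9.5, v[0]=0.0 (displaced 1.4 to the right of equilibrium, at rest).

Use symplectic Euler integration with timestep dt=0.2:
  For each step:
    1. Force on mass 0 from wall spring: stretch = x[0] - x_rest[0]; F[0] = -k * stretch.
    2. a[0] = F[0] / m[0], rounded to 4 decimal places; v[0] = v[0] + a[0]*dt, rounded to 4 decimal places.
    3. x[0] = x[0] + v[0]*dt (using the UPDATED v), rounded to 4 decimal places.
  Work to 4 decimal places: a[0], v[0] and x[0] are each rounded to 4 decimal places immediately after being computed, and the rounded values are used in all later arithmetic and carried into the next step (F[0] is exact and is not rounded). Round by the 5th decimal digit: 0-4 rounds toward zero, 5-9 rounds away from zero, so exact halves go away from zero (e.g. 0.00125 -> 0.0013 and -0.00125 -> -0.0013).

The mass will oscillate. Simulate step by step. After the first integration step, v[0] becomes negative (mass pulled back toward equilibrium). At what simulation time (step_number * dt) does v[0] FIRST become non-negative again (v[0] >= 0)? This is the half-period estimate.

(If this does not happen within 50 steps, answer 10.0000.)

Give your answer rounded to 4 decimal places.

Answer: 2.4000

Derivation:
Step 0: x=[9.5000] v=[0.0000]
Step 1: x=[9.3880] v=[-0.5600]
Step 2: x=[9.1730] v=[-1.0752]
Step 3: x=[8.8721] v=[-1.5044]
Step 4: x=[8.5095] v=[-1.8132]
Step 5: x=[8.1141] v=[-1.9770]
Step 6: x=[7.7176] v=[-1.9826]
Step 7: x=[7.3517] v=[-1.8296]
Step 8: x=[7.0456] v=[-1.5303]
Step 9: x=[6.8239] v=[-1.1085]
Step 10: x=[6.7043] v=[-0.5981]
Step 11: x=[6.6963] v=[-0.0398]
Step 12: x=[6.8006] v=[0.5217]
First v>=0 after going negative at step 12, time=2.4000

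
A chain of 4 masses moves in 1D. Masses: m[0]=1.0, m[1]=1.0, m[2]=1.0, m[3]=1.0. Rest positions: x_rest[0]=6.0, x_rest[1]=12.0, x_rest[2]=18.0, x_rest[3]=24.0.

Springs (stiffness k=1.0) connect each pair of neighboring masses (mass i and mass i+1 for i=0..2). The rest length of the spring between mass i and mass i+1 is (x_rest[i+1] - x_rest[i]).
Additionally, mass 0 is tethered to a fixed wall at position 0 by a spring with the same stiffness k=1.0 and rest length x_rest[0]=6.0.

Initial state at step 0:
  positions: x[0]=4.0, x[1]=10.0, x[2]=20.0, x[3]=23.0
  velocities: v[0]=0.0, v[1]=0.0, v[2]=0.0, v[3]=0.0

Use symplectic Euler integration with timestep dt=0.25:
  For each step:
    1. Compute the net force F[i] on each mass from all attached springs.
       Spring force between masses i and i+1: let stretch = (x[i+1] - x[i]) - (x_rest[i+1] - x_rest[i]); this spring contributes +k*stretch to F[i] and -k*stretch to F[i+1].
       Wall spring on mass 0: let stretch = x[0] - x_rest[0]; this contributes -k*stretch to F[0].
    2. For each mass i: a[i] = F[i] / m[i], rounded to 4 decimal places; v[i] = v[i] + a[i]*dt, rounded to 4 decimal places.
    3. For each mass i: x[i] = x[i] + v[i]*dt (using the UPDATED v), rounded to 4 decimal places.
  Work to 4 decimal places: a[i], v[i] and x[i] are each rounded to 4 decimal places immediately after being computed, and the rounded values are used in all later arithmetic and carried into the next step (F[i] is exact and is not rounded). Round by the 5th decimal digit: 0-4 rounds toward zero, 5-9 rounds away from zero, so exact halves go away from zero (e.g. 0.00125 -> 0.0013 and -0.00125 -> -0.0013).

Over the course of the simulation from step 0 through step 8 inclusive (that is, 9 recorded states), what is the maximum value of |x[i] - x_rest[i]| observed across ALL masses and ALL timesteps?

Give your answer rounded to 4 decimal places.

Step 0: x=[4.0000 10.0000 20.0000 23.0000] v=[0.0000 0.0000 0.0000 0.0000]
Step 1: x=[4.1250 10.2500 19.5625 23.1875] v=[0.5000 1.0000 -1.7500 0.7500]
Step 2: x=[4.3750 10.6992 18.7695 23.5235] v=[1.0000 1.7969 -3.1719 1.3438]
Step 3: x=[4.7468 11.2576 17.7693 23.9373] v=[1.4873 2.2334 -4.0010 1.6553]
Step 4: x=[5.2289 11.8160 16.7476 24.3406] v=[1.9283 2.2336 -4.0869 1.6133]
Step 5: x=[5.7959 12.2709 15.8922 24.6444] v=[2.2679 1.8197 -3.4216 1.2151]
Step 6: x=[6.4053 12.5475 15.3575 24.7762] v=[2.4377 1.1063 -2.1389 0.5271]
Step 7: x=[6.9983 12.6158 15.2358 24.6943] v=[2.3719 0.2733 -0.4867 -0.3276]
Step 8: x=[7.5050 12.4968 15.5415 24.3963] v=[2.0267 -0.4761 1.2229 -1.1922]
Max displacement = 2.7642

Answer: 2.7642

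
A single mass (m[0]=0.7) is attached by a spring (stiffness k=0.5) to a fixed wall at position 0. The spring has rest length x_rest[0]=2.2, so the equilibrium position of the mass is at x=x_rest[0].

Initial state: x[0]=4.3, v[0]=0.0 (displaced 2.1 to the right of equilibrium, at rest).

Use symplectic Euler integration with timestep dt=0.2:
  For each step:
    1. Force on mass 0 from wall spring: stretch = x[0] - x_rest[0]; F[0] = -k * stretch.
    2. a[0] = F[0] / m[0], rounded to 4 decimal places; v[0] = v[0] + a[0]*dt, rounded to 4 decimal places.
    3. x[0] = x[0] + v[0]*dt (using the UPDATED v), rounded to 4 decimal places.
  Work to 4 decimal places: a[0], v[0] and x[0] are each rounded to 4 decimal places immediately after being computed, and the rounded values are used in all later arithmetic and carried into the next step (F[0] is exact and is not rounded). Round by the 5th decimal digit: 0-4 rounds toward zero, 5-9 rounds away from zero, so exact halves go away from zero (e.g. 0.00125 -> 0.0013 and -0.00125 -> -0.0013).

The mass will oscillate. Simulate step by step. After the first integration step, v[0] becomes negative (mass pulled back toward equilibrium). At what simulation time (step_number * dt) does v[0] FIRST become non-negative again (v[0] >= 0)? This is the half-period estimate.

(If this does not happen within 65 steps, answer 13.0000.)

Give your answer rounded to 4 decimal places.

Step 0: x=[4.3000] v=[0.0000]
Step 1: x=[4.2400] v=[-0.3000]
Step 2: x=[4.1217] v=[-0.5914]
Step 3: x=[3.9485] v=[-0.8659]
Step 4: x=[3.7254] v=[-1.1157]
Step 5: x=[3.4587] v=[-1.3336]
Step 6: x=[3.1560] v=[-1.5134]
Step 7: x=[2.8260] v=[-1.6500]
Step 8: x=[2.4781] v=[-1.7394]
Step 9: x=[2.1223] v=[-1.7791]
Step 10: x=[1.7687] v=[-1.7680]
Step 11: x=[1.4274] v=[-1.7064]
Step 12: x=[1.1082] v=[-1.5960]
Step 13: x=[0.8202] v=[-1.4400]
Step 14: x=[0.5716] v=[-1.2429]
Step 15: x=[0.3695] v=[-1.0103]
Step 16: x=[0.2197] v=[-0.7488]
Step 17: x=[0.1265] v=[-0.4659]
Step 18: x=[0.0926] v=[-0.1697]
Step 19: x=[0.1189] v=[0.1314]
First v>=0 after going negative at step 19, time=3.8000

Answer: 3.8000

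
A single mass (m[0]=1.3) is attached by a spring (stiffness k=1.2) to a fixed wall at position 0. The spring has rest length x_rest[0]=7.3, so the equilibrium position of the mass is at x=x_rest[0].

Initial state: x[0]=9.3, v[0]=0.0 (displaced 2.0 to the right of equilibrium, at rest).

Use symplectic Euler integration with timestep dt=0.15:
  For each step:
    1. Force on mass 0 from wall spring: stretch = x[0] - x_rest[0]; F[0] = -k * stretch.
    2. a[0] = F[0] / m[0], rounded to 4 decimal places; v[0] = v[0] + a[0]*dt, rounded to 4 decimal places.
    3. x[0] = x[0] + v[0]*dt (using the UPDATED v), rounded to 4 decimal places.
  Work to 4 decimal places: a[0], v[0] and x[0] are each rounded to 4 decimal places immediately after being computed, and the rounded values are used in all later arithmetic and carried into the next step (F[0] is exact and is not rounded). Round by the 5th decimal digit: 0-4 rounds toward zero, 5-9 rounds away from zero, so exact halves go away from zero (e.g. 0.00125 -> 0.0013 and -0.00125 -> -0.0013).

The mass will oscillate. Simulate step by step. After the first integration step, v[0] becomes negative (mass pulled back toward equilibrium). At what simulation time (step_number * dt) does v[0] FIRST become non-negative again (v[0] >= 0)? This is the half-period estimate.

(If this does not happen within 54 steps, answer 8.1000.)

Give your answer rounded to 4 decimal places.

Step 0: x=[9.3000] v=[0.0000]
Step 1: x=[9.2585] v=[-0.2769]
Step 2: x=[9.1763] v=[-0.5481]
Step 3: x=[9.0551] v=[-0.8079]
Step 4: x=[8.8975] v=[-1.0509]
Step 5: x=[8.7067] v=[-1.2721]
Step 6: x=[8.4867] v=[-1.4669]
Step 7: x=[8.2420] v=[-1.6312]
Step 8: x=[7.9778] v=[-1.7616]
Step 9: x=[7.6995] v=[-1.8555]
Step 10: x=[7.4129] v=[-1.9108]
Step 11: x=[7.1239] v=[-1.9264]
Step 12: x=[6.8386] v=[-1.9020]
Step 13: x=[6.5629] v=[-1.8381]
Step 14: x=[6.3025] v=[-1.7360]
Step 15: x=[6.0628] v=[-1.5979]
Step 16: x=[5.8488] v=[-1.4266]
Step 17: x=[5.6649] v=[-1.2257]
Step 18: x=[5.5150] v=[-0.9993]
Step 19: x=[5.4022] v=[-0.7521]
Step 20: x=[5.3288] v=[-0.4893]
Step 21: x=[5.2963] v=[-0.2164]
Step 22: x=[5.3055] v=[0.0610]
First v>=0 after going negative at step 22, time=3.3000

Answer: 3.3000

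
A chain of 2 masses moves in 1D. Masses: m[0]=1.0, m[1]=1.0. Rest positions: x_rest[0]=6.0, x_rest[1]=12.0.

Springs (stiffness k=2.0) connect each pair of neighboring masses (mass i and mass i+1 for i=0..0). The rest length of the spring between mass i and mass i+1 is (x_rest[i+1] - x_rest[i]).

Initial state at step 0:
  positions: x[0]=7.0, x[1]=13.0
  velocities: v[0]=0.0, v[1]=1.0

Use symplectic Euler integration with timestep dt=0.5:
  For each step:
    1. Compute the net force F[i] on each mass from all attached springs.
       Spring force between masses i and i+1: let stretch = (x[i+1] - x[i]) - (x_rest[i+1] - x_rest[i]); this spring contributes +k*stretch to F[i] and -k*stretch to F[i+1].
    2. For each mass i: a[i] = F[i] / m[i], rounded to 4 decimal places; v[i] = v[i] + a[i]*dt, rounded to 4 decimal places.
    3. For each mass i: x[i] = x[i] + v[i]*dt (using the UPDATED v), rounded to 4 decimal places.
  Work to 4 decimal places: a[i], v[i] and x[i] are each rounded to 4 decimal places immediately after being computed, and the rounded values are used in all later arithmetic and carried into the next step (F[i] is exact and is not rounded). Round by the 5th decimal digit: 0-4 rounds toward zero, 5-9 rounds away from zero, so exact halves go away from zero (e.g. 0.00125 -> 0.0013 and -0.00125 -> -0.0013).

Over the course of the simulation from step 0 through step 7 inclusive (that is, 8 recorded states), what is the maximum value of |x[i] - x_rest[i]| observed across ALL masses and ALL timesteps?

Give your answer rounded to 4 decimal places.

Step 0: x=[7.0000 13.0000] v=[0.0000 1.0000]
Step 1: x=[7.0000 13.5000] v=[0.0000 1.0000]
Step 2: x=[7.2500 13.7500] v=[0.5000 0.5000]
Step 3: x=[7.7500 13.7500] v=[1.0000 0.0000]
Step 4: x=[8.2500 13.7500] v=[1.0000 0.0000]
Step 5: x=[8.5000 14.0000] v=[0.5000 0.5000]
Step 6: x=[8.5000 14.5000] v=[0.0000 1.0000]
Step 7: x=[8.5000 15.0000] v=[0.0000 1.0000]
Max displacement = 3.0000

Answer: 3.0000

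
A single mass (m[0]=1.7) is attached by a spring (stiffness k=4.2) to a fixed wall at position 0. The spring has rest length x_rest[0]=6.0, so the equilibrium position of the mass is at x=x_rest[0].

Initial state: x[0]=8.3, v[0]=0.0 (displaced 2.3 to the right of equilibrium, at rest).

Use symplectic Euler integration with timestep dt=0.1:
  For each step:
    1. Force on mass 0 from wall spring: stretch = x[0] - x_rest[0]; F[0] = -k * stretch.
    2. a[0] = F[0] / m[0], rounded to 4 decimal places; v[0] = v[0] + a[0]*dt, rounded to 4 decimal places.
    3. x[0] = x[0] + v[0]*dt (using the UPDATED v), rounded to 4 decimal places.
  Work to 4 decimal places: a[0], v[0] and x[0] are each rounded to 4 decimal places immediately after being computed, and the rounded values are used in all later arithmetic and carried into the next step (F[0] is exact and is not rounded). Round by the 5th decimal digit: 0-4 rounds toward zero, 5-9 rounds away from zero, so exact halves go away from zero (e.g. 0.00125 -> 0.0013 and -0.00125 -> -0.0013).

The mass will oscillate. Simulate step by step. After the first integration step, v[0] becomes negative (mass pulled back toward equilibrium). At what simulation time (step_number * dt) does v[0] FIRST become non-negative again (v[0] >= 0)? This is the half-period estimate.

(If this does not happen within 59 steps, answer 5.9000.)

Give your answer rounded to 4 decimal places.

Step 0: x=[8.3000] v=[0.0000]
Step 1: x=[8.2432] v=[-0.5682]
Step 2: x=[8.1310] v=[-1.1224]
Step 3: x=[7.9661] v=[-1.6489]
Step 4: x=[7.7526] v=[-2.1346]
Step 5: x=[7.4958] v=[-2.5676]
Step 6: x=[7.2021] v=[-2.9372]
Step 7: x=[6.8787] v=[-3.2342]
Step 8: x=[6.5336] v=[-3.4513]
Step 9: x=[6.1753] v=[-3.5831]
Step 10: x=[5.8127] v=[-3.6264]
Step 11: x=[5.4547] v=[-3.5801]
Step 12: x=[5.1102] v=[-3.4454]
Step 13: x=[4.7876] v=[-3.2256]
Step 14: x=[4.4950] v=[-2.9261]
Step 15: x=[4.2396] v=[-2.5543]
Step 16: x=[4.0277] v=[-2.1194]
Step 17: x=[3.8645] v=[-1.6321]
Step 18: x=[3.7541] v=[-1.1045]
Step 19: x=[3.6991] v=[-0.5496]
Step 20: x=[3.7010] v=[0.0189]
First v>=0 after going negative at step 20, time=2.0000

Answer: 2.0000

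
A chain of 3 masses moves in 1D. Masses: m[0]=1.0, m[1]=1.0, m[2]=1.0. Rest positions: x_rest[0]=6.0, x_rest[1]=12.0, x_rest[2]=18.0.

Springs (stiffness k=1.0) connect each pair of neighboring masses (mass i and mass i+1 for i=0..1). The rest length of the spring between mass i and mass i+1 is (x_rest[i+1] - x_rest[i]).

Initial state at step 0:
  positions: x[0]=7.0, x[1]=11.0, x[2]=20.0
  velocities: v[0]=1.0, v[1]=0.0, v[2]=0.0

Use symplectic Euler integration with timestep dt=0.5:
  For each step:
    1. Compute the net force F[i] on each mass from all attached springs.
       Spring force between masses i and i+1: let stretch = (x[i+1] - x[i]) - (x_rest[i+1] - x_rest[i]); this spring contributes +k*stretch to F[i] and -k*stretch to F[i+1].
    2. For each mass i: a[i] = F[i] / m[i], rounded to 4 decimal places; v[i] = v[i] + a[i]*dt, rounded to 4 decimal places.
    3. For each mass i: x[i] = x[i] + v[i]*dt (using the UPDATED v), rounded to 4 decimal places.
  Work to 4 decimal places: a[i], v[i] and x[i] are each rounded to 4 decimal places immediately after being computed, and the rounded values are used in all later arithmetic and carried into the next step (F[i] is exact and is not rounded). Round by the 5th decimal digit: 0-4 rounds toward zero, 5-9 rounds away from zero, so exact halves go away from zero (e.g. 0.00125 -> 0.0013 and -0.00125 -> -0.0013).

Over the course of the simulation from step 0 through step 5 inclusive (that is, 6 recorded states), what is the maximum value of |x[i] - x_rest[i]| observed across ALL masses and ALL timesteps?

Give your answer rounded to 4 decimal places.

Answer: 2.9219

Derivation:
Step 0: x=[7.0000 11.0000 20.0000] v=[1.0000 0.0000 0.0000]
Step 1: x=[7.0000 12.2500 19.2500] v=[0.0000 2.5000 -1.5000]
Step 2: x=[6.8125 13.9375 18.2500] v=[-0.3750 3.3750 -2.0000]
Step 3: x=[6.9063 14.9219 17.6719] v=[0.1875 1.9688 -1.1563]
Step 4: x=[7.5040 14.5899 17.9063] v=[1.1953 -0.6640 0.4687]
Step 5: x=[8.3732 13.3155 18.8116] v=[1.7383 -2.5488 1.8105]
Max displacement = 2.9219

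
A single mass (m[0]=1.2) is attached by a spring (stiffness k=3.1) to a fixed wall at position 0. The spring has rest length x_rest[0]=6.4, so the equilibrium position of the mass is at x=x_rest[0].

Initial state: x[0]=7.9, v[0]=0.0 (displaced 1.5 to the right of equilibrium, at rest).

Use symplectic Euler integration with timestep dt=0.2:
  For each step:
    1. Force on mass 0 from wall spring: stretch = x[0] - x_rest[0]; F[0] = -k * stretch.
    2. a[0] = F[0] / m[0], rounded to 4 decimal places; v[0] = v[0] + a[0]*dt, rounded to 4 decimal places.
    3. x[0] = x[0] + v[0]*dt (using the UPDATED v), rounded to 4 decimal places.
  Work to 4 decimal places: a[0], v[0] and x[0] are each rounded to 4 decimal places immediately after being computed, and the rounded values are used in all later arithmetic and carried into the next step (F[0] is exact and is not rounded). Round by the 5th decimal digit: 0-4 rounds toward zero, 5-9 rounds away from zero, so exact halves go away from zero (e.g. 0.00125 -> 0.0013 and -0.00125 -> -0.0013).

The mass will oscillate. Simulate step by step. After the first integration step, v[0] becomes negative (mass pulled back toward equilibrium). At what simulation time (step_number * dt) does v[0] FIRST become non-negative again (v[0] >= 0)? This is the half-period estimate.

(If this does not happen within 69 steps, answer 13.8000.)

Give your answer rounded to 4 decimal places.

Answer: 2.0000

Derivation:
Step 0: x=[7.9000] v=[0.0000]
Step 1: x=[7.7450] v=[-0.7750]
Step 2: x=[7.4510] v=[-1.4699]
Step 3: x=[7.0484] v=[-2.0129]
Step 4: x=[6.5788] v=[-2.3479]
Step 5: x=[6.0907] v=[-2.4403]
Step 6: x=[5.6346] v=[-2.2805]
Step 7: x=[5.2576] v=[-1.8850]
Step 8: x=[4.9986] v=[-1.2948]
Step 9: x=[4.8845] v=[-0.5707]
Step 10: x=[4.9270] v=[0.2123]
First v>=0 after going negative at step 10, time=2.0000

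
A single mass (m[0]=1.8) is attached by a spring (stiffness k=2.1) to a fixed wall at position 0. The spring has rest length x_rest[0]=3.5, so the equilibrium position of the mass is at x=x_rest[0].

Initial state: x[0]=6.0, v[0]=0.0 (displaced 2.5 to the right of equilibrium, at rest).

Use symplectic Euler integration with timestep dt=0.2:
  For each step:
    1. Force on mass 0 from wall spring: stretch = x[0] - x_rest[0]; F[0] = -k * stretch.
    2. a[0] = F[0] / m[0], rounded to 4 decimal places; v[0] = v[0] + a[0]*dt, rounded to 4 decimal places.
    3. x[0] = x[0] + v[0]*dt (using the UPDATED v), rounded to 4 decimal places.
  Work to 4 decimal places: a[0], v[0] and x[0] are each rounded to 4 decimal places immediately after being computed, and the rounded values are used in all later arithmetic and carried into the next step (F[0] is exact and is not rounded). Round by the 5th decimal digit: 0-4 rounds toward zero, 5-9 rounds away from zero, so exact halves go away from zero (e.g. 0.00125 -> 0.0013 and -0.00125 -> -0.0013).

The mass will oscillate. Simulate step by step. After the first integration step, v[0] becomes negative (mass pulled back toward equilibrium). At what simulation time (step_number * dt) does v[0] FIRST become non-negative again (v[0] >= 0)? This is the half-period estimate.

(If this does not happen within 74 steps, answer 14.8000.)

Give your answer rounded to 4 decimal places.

Step 0: x=[6.0000] v=[0.0000]
Step 1: x=[5.8833] v=[-0.5833]
Step 2: x=[5.6554] v=[-1.1394]
Step 3: x=[5.3269] v=[-1.6423]
Step 4: x=[4.9132] v=[-2.0686]
Step 5: x=[4.4335] v=[-2.3983]
Step 6: x=[3.9103] v=[-2.6161]
Step 7: x=[3.3679] v=[-2.7118]
Step 8: x=[2.8317] v=[-2.6810]
Step 9: x=[2.3267] v=[-2.5251]
Step 10: x=[1.8764] v=[-2.2513]
Step 11: x=[1.5019] v=[-1.8725]
Step 12: x=[1.2206] v=[-1.4063]
Step 13: x=[1.0457] v=[-0.8744]
Step 14: x=[0.9854] v=[-0.3017]
Step 15: x=[1.0424] v=[0.2850]
First v>=0 after going negative at step 15, time=3.0000

Answer: 3.0000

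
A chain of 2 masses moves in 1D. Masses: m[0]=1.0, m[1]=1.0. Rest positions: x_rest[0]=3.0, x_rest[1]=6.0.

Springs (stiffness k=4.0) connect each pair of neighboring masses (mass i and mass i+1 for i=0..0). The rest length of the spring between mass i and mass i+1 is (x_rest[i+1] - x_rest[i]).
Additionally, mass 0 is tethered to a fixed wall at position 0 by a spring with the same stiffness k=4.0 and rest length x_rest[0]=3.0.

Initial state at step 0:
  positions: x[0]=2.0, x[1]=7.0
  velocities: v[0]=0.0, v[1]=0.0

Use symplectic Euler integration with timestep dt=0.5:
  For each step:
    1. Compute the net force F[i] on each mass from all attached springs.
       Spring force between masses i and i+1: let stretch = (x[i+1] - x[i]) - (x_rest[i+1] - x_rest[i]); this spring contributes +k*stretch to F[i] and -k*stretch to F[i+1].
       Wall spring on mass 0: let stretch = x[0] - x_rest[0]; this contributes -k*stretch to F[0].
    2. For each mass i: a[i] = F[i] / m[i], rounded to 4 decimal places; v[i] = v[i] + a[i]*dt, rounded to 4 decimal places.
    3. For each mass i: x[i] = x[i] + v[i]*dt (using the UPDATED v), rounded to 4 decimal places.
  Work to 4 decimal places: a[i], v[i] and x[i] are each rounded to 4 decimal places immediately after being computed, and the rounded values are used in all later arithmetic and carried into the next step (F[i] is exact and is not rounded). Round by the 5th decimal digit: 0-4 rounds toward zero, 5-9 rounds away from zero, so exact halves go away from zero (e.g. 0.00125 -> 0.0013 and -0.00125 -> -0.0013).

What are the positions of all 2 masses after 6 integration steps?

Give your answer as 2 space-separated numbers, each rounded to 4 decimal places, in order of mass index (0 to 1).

Step 0: x=[2.0000 7.0000] v=[0.0000 0.0000]
Step 1: x=[5.0000 5.0000] v=[6.0000 -4.0000]
Step 2: x=[3.0000 6.0000] v=[-4.0000 2.0000]
Step 3: x=[1.0000 7.0000] v=[-4.0000 2.0000]
Step 4: x=[4.0000 5.0000] v=[6.0000 -4.0000]
Step 5: x=[4.0000 5.0000] v=[0.0000 0.0000]
Step 6: x=[1.0000 7.0000] v=[-6.0000 4.0000]

Answer: 1.0000 7.0000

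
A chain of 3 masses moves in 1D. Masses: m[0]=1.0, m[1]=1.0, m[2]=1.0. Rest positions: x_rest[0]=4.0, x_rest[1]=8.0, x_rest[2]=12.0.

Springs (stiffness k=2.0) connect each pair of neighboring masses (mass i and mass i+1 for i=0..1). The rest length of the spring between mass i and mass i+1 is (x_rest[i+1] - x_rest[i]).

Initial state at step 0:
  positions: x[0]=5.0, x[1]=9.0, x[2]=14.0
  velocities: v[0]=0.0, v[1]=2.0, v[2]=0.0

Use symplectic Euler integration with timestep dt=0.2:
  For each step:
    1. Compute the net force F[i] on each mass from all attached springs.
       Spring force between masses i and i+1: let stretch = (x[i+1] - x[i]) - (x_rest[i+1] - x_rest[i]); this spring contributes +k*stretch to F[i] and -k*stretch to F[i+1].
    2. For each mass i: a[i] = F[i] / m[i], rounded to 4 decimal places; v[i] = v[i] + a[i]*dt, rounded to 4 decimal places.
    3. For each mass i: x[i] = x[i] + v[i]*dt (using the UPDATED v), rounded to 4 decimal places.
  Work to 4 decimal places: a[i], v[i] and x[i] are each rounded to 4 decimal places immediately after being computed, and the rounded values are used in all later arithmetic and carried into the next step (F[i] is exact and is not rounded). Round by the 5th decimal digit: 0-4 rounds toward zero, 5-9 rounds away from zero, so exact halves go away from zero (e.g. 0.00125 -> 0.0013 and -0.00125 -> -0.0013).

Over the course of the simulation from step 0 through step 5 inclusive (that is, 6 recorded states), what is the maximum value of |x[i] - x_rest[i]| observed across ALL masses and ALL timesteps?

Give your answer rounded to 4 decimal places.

Answer: 2.6613

Derivation:
Step 0: x=[5.0000 9.0000 14.0000] v=[0.0000 2.0000 0.0000]
Step 1: x=[5.0000 9.4800 13.9200] v=[0.0000 2.4000 -0.4000]
Step 2: x=[5.0384 9.9568 13.8048] v=[0.1920 2.3840 -0.5760]
Step 3: x=[5.1503 10.3480 13.7018] v=[0.5594 1.9558 -0.5152]
Step 4: x=[5.3580 10.5916 13.6505] v=[1.0385 1.2182 -0.2567]
Step 5: x=[5.6644 10.6613 13.6744] v=[1.5319 0.3483 0.1197]
Max displacement = 2.6613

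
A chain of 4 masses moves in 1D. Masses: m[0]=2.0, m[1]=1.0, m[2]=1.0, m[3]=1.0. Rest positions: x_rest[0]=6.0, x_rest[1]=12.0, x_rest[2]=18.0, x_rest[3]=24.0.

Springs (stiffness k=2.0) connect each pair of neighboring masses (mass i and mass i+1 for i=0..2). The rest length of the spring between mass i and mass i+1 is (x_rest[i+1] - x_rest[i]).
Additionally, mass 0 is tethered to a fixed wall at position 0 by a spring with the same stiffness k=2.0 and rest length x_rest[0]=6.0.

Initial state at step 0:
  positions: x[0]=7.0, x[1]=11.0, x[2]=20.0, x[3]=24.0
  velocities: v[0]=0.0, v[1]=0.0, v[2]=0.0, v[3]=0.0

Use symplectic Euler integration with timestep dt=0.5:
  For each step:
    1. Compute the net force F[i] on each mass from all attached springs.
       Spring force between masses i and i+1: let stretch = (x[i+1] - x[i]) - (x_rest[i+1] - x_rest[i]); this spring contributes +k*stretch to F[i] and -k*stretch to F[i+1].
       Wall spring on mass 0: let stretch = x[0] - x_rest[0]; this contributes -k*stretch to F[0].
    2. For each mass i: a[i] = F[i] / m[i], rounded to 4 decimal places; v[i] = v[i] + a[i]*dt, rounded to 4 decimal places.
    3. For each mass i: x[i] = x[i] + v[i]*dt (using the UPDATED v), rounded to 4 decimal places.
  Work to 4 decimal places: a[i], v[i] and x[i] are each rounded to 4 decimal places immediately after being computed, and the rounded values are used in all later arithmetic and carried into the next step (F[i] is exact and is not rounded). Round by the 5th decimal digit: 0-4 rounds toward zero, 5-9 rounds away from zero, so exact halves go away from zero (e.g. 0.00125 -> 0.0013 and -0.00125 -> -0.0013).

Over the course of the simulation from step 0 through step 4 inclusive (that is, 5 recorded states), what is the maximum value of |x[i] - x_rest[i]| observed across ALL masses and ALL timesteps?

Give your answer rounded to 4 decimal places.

Answer: 2.5000

Derivation:
Step 0: x=[7.0000 11.0000 20.0000 24.0000] v=[0.0000 0.0000 0.0000 0.0000]
Step 1: x=[6.2500 13.5000 17.5000 25.0000] v=[-1.5000 5.0000 -5.0000 2.0000]
Step 2: x=[5.7500 14.3750 16.7500 25.2500] v=[-1.0000 1.7500 -1.5000 0.5000]
Step 3: x=[5.9688 12.1250 19.0625 24.2500] v=[0.4375 -4.5000 4.6250 -2.0000]
Step 4: x=[6.2344 10.2657 20.5000 23.6563] v=[0.5312 -3.7187 2.8750 -1.1875]
Max displacement = 2.5000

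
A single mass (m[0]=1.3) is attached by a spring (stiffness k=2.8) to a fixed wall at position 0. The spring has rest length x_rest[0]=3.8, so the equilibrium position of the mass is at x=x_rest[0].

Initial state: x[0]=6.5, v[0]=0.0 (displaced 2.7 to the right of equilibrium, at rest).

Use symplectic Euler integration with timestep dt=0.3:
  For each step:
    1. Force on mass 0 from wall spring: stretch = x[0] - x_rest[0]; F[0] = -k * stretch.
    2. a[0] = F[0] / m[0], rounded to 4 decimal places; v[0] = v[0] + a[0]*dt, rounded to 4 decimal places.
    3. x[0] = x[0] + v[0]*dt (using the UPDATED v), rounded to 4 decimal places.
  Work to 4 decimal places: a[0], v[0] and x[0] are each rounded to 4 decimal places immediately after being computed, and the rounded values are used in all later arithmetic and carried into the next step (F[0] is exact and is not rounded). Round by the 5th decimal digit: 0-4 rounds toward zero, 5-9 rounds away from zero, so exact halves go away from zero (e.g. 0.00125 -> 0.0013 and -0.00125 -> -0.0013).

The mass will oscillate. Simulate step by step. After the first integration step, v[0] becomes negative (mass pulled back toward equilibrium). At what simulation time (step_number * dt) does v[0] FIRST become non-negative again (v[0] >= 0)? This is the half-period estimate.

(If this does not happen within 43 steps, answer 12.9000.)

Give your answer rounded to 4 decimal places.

Answer: 2.4000

Derivation:
Step 0: x=[6.5000] v=[0.0000]
Step 1: x=[5.9766] v=[-1.7446]
Step 2: x=[5.0313] v=[-3.1510]
Step 3: x=[3.8473] v=[-3.9466]
Step 4: x=[2.6541] v=[-3.9772]
Step 5: x=[1.6831] v=[-3.2368]
Step 6: x=[1.1224] v=[-1.8690]
Step 7: x=[1.0807] v=[-0.1389]
Step 8: x=[1.5662] v=[1.6182]
First v>=0 after going negative at step 8, time=2.4000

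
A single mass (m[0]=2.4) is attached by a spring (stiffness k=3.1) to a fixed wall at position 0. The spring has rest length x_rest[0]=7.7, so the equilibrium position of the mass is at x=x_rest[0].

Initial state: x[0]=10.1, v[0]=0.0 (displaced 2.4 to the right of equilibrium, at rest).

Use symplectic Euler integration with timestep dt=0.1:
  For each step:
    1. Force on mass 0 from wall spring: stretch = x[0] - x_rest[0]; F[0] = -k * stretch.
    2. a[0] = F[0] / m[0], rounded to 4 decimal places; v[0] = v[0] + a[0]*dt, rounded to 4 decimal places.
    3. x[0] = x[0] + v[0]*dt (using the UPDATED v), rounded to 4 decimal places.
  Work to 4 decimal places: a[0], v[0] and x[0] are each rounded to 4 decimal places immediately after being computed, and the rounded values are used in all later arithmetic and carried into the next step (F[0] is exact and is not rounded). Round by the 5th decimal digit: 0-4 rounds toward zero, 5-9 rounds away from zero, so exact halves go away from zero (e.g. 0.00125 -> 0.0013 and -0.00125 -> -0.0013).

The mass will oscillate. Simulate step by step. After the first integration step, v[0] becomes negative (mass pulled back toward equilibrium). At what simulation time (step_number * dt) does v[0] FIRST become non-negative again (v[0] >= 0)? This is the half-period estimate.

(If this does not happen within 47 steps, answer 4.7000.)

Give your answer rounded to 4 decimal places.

Answer: 2.8000

Derivation:
Step 0: x=[10.1000] v=[0.0000]
Step 1: x=[10.0690] v=[-0.3100]
Step 2: x=[10.0074] v=[-0.6160]
Step 3: x=[9.9160] v=[-0.9140]
Step 4: x=[9.7960] v=[-1.2002]
Step 5: x=[9.6489] v=[-1.4709]
Step 6: x=[9.4766] v=[-1.7226]
Step 7: x=[9.2814] v=[-1.9521]
Step 8: x=[9.0658] v=[-2.1564]
Step 9: x=[8.8325] v=[-2.3328]
Step 10: x=[8.5846] v=[-2.4791]
Step 11: x=[8.3253] v=[-2.5934]
Step 12: x=[8.0579] v=[-2.6742]
Step 13: x=[7.7859] v=[-2.7204]
Step 14: x=[7.5128] v=[-2.7315]
Step 15: x=[7.2421] v=[-2.7073]
Step 16: x=[6.9773] v=[-2.6482]
Step 17: x=[6.7218] v=[-2.5549]
Step 18: x=[6.4789] v=[-2.4286]
Step 19: x=[6.2518] v=[-2.2709]
Step 20: x=[6.0434] v=[-2.0838]
Step 21: x=[5.8564] v=[-1.8698]
Step 22: x=[5.6932] v=[-1.6317]
Step 23: x=[5.5560] v=[-1.3725]
Step 24: x=[5.4464] v=[-1.0956]
Step 25: x=[5.3660] v=[-0.8045]
Step 26: x=[5.3157] v=[-0.5030]
Step 27: x=[5.2962] v=[-0.1950]
Step 28: x=[5.3078] v=[0.1155]
First v>=0 after going negative at step 28, time=2.8000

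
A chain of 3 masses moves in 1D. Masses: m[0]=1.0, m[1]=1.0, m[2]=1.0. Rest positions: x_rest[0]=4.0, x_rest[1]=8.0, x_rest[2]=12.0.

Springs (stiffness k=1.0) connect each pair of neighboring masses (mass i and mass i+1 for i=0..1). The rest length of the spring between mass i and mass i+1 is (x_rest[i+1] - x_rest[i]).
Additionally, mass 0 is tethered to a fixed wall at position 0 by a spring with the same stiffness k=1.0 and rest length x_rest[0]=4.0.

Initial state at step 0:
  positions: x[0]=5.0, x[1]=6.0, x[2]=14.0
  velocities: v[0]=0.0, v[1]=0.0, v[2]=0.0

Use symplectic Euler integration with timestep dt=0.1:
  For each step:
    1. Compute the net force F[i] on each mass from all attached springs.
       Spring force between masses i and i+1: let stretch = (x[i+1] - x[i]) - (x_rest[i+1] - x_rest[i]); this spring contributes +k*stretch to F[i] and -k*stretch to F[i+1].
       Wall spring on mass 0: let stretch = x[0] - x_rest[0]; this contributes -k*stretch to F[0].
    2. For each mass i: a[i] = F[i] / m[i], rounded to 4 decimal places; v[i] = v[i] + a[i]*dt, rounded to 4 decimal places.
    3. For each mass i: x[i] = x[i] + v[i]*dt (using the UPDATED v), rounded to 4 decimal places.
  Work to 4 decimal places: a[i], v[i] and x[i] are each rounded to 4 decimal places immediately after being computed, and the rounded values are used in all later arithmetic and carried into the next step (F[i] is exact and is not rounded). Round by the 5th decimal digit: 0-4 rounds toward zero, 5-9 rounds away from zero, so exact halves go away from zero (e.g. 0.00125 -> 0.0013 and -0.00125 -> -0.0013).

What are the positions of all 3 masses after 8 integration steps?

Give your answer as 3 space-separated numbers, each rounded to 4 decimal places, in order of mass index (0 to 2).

Step 0: x=[5.0000 6.0000 14.0000] v=[0.0000 0.0000 0.0000]
Step 1: x=[4.9600 6.0700 13.9600] v=[-0.4000 0.7000 -0.4000]
Step 2: x=[4.8815 6.2078 13.8811] v=[-0.7850 1.3780 -0.7890]
Step 3: x=[4.7675 6.4091 13.7655] v=[-1.1405 2.0127 -1.1563]
Step 4: x=[4.6222 6.6675 13.6163] v=[-1.4531 2.5842 -1.4919]
Step 5: x=[4.4511 6.9750 13.4376] v=[-1.7108 3.0746 -1.7868]
Step 6: x=[4.2608 7.3219 13.2343] v=[-1.9035 3.4685 -2.0331]
Step 7: x=[4.0585 7.6973 13.0119] v=[-2.0235 3.7536 -2.2243]
Step 8: x=[3.8520 8.0894 12.7763] v=[-2.0655 3.9212 -2.3558]

Answer: 3.8520 8.0894 12.7763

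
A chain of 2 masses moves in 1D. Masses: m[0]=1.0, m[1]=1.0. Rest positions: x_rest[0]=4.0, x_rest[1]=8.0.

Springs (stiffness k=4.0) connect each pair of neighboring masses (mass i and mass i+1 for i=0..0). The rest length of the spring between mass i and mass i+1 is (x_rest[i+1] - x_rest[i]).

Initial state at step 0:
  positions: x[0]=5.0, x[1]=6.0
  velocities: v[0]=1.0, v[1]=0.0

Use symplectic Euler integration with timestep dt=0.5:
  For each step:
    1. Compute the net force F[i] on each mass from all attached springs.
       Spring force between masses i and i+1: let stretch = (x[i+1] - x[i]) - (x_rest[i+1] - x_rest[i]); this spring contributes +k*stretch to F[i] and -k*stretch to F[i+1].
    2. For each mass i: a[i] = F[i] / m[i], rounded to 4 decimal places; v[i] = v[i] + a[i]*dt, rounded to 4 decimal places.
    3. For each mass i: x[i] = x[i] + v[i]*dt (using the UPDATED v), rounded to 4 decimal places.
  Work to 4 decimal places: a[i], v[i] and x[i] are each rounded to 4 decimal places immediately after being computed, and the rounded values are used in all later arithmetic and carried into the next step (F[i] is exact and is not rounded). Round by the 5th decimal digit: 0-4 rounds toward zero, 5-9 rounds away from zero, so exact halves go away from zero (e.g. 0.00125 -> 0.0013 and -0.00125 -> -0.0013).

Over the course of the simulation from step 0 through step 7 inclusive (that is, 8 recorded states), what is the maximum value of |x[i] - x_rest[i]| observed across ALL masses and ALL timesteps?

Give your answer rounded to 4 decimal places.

Step 0: x=[5.0000 6.0000] v=[1.0000 0.0000]
Step 1: x=[2.5000 9.0000] v=[-5.0000 6.0000]
Step 2: x=[2.5000 9.5000] v=[0.0000 1.0000]
Step 3: x=[5.5000 7.0000] v=[6.0000 -5.0000]
Step 4: x=[6.0000 7.0000] v=[1.0000 0.0000]
Step 5: x=[3.5000 10.0000] v=[-5.0000 6.0000]
Step 6: x=[3.5000 10.5000] v=[0.0000 1.0000]
Step 7: x=[6.5000 8.0000] v=[6.0000 -5.0000]
Max displacement = 2.5000

Answer: 2.5000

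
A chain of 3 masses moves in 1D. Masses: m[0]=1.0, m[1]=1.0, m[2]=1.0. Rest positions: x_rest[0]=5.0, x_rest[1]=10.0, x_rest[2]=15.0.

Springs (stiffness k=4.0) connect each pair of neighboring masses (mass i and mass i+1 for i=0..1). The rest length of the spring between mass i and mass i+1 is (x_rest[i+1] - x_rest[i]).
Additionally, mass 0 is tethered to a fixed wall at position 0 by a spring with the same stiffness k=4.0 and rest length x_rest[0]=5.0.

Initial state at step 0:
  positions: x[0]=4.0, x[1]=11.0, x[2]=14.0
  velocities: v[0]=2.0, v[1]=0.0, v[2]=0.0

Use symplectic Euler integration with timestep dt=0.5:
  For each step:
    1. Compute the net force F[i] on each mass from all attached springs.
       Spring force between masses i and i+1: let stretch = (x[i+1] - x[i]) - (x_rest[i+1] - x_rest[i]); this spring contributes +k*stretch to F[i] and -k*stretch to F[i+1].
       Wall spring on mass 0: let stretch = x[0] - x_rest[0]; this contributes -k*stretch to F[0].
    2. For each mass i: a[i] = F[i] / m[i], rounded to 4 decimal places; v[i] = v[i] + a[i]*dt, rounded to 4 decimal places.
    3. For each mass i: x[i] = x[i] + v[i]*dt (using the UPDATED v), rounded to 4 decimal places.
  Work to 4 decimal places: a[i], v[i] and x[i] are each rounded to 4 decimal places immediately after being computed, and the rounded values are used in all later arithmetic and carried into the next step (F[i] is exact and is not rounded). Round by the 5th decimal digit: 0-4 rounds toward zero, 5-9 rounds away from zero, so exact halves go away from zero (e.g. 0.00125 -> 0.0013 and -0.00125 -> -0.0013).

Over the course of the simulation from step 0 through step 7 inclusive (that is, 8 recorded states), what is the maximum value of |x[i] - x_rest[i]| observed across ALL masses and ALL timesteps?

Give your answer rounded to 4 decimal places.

Step 0: x=[4.0000 11.0000 14.0000] v=[2.0000 0.0000 0.0000]
Step 1: x=[8.0000 7.0000 16.0000] v=[8.0000 -8.0000 4.0000]
Step 2: x=[3.0000 13.0000 14.0000] v=[-10.0000 12.0000 -4.0000]
Step 3: x=[5.0000 10.0000 16.0000] v=[4.0000 -6.0000 4.0000]
Step 4: x=[7.0000 8.0000 17.0000] v=[4.0000 -4.0000 2.0000]
Step 5: x=[3.0000 14.0000 14.0000] v=[-8.0000 12.0000 -6.0000]
Step 6: x=[7.0000 9.0000 16.0000] v=[8.0000 -10.0000 4.0000]
Step 7: x=[6.0000 9.0000 16.0000] v=[-2.0000 0.0000 0.0000]
Max displacement = 4.0000

Answer: 4.0000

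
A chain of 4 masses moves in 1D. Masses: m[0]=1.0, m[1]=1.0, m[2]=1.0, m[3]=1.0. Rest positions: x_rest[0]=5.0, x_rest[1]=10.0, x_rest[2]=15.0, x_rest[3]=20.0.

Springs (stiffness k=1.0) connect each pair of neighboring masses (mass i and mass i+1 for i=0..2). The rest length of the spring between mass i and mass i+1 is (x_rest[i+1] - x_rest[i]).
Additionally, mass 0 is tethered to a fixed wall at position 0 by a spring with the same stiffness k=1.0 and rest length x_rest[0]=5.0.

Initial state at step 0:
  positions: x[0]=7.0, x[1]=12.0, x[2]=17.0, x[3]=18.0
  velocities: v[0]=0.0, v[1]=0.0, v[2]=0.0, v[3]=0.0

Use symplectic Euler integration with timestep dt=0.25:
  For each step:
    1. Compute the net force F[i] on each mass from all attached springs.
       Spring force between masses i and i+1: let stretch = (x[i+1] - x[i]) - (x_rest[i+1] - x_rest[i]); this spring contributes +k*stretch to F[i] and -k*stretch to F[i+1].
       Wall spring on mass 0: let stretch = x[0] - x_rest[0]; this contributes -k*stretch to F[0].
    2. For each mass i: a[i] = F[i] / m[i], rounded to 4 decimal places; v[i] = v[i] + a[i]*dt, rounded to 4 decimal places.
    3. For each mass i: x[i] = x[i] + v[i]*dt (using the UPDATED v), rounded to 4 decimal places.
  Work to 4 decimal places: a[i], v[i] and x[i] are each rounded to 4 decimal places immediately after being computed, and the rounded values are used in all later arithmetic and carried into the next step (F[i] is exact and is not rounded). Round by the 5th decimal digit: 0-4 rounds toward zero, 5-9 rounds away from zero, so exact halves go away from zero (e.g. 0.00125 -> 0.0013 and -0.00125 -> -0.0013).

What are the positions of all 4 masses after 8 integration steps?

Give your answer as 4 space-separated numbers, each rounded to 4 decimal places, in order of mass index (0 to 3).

Answer: 4.5695 9.5211 14.3887 22.3019

Derivation:
Step 0: x=[7.0000 12.0000 17.0000 18.0000] v=[0.0000 0.0000 0.0000 0.0000]
Step 1: x=[6.8750 12.0000 16.7500 18.2500] v=[-0.5000 0.0000 -1.0000 1.0000]
Step 2: x=[6.6406 11.9766 16.2969 18.7188] v=[-0.9375 -0.0938 -1.8125 1.8750]
Step 3: x=[6.3247 11.8897 15.7251 19.3487] v=[-1.2637 -0.3477 -2.2871 2.5195]
Step 4: x=[5.9613 11.6947 15.1401 20.0646] v=[-1.4536 -0.7801 -2.3401 2.8636]
Step 5: x=[5.5837 11.3567 14.6475 20.7852] v=[-1.5106 -1.3521 -1.9703 2.8825]
Step 6: x=[5.2179 10.8635 14.3329 21.4347] v=[-1.4633 -1.9727 -1.2586 2.5981]
Step 7: x=[4.8788 10.2343 14.2453 21.9529] v=[-1.3564 -2.5168 -0.3505 2.0727]
Step 8: x=[4.5695 9.5211 14.3887 22.3019] v=[-1.2372 -2.8529 0.5737 1.3958]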